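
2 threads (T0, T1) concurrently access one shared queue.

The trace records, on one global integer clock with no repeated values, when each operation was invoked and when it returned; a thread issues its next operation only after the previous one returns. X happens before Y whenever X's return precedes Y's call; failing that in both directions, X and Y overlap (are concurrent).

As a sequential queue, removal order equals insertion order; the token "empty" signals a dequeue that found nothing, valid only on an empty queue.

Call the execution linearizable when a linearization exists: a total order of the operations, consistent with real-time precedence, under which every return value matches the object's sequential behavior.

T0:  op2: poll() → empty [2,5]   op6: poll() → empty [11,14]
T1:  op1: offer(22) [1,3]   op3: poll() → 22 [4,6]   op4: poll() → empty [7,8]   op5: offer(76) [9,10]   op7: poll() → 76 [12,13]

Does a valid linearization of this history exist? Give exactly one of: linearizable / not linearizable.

a witness: op1, op3, op2, op4, op5, op7, op6
after step 1 (op1 offer(22)): queue <22>
after step 2 (op3 poll() → 22): queue <>
after step 3 (op2 poll() → empty): queue <>
after step 4 (op4 poll() → empty): queue <>
after step 5 (op5 offer(76)): queue <76>
after step 6 (op7 poll() → 76): queue <>
after step 7 (op6 poll() → empty): queue <>

linearizable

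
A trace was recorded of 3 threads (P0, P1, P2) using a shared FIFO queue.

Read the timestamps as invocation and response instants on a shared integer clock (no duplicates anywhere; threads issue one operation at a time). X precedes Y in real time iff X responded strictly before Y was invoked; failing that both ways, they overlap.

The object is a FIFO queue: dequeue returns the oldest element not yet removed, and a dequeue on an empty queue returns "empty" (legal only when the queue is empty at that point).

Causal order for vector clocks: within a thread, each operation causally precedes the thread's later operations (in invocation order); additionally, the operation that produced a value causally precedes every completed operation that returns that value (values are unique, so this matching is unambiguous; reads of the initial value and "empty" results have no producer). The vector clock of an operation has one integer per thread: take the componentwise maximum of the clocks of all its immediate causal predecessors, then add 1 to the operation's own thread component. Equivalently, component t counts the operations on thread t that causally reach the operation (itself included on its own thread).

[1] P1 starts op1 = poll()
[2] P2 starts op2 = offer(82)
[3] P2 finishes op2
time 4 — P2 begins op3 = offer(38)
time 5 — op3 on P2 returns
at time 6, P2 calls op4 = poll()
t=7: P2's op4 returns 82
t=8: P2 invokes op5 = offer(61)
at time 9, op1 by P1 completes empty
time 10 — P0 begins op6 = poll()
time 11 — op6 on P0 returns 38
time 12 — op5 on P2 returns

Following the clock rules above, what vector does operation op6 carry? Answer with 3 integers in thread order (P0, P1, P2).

(1, 0, 2)

root op op2, invoked 2: fresh clock plus P2's own tick → (0, 0, 1)
root op op1, invoked 1: fresh clock plus P1's own tick → (0, 1, 0)
invoked at 4, op3 merges VC(op2)=(0, 0, 1) and bumps P2's slot → (0, 0, 2)
invoked at 6, op4 merges VC(op2)=(0, 0, 1), VC(op3)=(0, 0, 2) and bumps P2's slot → (0, 0, 3)
invoked at 10, op6 merges VC(op3)=(0, 0, 2) and bumps P0's slot → (1, 0, 2)
invoked at 8, op5 merges VC(op4)=(0, 0, 3) and bumps P2's slot → (0, 0, 4)
target: VC(op6) = (1, 0, 2)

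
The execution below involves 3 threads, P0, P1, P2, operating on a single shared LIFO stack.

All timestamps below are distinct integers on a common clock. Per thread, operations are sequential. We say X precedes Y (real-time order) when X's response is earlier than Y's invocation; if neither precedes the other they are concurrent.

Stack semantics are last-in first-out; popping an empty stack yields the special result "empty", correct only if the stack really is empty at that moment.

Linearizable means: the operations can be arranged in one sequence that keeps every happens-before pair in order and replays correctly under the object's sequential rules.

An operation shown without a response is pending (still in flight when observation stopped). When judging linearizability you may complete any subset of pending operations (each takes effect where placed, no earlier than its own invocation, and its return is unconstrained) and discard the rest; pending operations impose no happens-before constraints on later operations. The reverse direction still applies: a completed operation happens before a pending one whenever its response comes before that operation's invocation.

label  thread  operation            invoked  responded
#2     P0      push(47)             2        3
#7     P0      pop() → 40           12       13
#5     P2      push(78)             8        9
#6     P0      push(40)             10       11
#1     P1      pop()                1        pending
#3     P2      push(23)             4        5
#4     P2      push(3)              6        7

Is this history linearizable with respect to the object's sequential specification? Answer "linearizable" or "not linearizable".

linearizable

a witness: #1, #2, #3, #4, #5, #6, #7
after step 1 (#1 pop() (pending, included)): stack <>
after step 2 (#2 push(47)): stack <47>
after step 3 (#3 push(23)): stack <47,23>
after step 4 (#4 push(3)): stack <47,23,3>
after step 5 (#5 push(78)): stack <47,23,3,78>
after step 6 (#6 push(40)): stack <47,23,3,78,40>
after step 7 (#7 pop() → 40): stack <47,23,3,78>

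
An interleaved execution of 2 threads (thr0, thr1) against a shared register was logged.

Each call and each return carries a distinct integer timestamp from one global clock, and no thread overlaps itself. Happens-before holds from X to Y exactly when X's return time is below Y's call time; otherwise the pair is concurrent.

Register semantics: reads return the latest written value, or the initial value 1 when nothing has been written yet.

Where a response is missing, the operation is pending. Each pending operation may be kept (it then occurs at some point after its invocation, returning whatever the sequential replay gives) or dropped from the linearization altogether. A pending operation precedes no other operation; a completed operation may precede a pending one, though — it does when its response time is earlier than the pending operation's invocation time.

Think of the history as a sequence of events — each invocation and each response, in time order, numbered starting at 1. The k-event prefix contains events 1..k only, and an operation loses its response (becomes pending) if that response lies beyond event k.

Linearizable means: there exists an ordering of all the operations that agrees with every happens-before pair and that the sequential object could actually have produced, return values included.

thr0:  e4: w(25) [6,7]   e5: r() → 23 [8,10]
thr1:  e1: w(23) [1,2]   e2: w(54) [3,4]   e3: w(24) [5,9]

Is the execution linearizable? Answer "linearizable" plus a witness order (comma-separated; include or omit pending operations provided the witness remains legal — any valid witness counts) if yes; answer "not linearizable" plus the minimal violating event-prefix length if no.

cut after 9 events: linearizable; cut after 10 events (e5 responds, time 10): not linearizable
5 completed operations, 3 real-time-consistent orders — every register replay fails
e.g. e1, e2, e3, e4, e5: illegal at step 5, since e5 r() → 23 cannot apply there
e.g. e1, e2, e4, e3, e5: illegal at step 5, since e5 r() → 23 cannot apply there

not linearizable — minimal violating prefix: 10 events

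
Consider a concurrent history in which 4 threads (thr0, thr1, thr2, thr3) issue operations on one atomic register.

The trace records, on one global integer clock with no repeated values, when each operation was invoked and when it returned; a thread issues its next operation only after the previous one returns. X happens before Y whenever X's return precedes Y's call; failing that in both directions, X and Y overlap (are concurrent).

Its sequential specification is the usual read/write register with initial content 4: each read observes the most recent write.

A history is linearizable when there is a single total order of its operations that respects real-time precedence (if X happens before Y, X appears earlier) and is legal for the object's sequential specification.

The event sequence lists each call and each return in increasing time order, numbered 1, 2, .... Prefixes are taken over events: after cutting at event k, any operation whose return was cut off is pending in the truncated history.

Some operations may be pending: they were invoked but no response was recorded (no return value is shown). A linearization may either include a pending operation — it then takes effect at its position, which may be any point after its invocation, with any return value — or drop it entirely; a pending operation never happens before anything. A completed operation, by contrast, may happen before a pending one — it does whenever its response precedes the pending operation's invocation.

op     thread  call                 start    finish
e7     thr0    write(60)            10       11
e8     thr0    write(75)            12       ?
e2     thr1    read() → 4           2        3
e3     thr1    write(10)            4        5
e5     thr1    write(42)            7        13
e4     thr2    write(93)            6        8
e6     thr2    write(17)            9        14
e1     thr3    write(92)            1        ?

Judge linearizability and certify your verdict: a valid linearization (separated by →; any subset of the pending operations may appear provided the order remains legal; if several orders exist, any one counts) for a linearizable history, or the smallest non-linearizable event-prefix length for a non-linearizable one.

linearizable — witness: e2 → e1 → e3 → e4 → e5 → e6 → e7

after step 1 (e2 read() → 4): value 4
after step 2 (e1 write(92) (pending, included)): value 92
after step 3 (e3 write(10)): value 10
after step 4 (e4 write(93)): value 93
after step 5 (e5 write(42)): value 42
after step 6 (e6 write(17)): value 17
after step 7 (e7 write(60)): value 60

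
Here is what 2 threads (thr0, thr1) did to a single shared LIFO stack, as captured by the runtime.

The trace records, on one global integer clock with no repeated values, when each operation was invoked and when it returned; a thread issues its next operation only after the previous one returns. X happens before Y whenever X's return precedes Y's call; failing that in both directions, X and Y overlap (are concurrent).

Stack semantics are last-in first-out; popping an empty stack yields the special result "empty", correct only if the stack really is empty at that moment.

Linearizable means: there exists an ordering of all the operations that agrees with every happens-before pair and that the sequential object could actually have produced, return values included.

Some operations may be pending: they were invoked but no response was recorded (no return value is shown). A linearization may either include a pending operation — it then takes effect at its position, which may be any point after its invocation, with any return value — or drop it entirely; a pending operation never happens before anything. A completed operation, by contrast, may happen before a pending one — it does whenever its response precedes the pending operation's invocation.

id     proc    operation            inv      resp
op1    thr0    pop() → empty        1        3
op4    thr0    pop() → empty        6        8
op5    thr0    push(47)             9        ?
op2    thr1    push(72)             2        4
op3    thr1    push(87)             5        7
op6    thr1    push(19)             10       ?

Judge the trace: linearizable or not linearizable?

cut after 7 events: linearizable; cut after 8 events (op4 responds, time 8): not linearizable
checked exhaustively: 4 real-time-consistent orders of 4 completed operations, zero legal LIFO stack replays
one such order, op1, op2, op3, op4, breaks at step 4 where op4 pop() → empty is illegal
one such order, op1, op2, op4, op3, breaks at step 3 where op4 pop() → empty is illegal

not linearizable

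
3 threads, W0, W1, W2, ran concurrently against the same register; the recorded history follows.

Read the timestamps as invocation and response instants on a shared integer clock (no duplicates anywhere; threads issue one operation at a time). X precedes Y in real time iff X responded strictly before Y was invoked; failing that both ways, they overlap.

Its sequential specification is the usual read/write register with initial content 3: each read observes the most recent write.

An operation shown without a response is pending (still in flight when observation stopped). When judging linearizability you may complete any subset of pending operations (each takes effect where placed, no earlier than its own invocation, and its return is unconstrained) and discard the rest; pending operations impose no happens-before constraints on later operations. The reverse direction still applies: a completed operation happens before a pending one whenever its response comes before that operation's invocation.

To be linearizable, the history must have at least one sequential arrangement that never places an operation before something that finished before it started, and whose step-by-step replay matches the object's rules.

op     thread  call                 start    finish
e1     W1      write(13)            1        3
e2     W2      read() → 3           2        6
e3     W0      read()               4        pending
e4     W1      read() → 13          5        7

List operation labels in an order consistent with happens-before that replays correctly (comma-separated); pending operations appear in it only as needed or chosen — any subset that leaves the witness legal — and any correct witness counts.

1. e2 read() → 3, leaving value 3
2. e1 write(13), leaving value 13
3. e3 read() (pending, included), leaving value 13
4. e4 read() → 13, leaving value 13

e2, e1, e3, e4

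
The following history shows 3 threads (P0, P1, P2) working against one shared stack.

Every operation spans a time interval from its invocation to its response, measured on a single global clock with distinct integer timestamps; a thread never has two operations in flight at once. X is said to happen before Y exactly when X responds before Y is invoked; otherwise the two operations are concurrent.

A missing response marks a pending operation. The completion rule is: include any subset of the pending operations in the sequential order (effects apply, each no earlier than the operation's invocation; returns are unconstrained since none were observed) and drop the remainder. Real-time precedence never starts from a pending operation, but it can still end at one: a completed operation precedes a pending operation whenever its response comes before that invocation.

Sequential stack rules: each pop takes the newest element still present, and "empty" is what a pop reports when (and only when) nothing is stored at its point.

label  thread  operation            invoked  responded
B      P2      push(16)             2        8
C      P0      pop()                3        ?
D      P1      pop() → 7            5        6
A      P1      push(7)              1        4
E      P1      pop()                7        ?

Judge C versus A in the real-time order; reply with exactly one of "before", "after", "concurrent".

concurrent

C spans [3,…), A spans [1,4]
the intervals overlap in both directions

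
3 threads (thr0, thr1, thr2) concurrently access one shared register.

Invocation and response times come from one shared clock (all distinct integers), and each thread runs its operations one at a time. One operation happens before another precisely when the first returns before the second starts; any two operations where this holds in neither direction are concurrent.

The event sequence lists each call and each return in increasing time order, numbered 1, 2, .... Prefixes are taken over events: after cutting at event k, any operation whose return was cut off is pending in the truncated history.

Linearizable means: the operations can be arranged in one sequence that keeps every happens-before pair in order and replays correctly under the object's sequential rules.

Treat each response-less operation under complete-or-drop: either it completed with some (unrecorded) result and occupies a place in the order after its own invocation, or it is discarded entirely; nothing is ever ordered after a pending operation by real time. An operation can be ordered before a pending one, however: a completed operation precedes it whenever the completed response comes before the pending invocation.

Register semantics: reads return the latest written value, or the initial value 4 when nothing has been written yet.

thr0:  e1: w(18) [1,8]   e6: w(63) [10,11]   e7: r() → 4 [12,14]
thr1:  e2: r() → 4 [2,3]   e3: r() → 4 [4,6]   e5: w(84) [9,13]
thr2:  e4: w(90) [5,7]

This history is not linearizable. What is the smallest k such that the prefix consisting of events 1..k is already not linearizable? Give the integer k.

14

one valid order for events 1..13 is e2, e3, e1, e4, e5, e6:
step 1: e2 r() → 4 — value 4
step 2: e3 r() → 4 — value 4
step 3: e1 w(18) — value 18
step 4: e4 w(90) — value 90
step 5: e5 w(84) — value 84
step 6: e6 w(63) — value 63
event 14 — e7's response, time 14 — after it, nothing linearizes
e.g. e1, e2, e3, e4, e5, e6, e7: illegal at step 2, since e2 r() → 4 cannot apply there
e.g. e1, e2, e3, e4, e6, e5, e7: illegal at step 2, since e2 r() → 4 cannot apply there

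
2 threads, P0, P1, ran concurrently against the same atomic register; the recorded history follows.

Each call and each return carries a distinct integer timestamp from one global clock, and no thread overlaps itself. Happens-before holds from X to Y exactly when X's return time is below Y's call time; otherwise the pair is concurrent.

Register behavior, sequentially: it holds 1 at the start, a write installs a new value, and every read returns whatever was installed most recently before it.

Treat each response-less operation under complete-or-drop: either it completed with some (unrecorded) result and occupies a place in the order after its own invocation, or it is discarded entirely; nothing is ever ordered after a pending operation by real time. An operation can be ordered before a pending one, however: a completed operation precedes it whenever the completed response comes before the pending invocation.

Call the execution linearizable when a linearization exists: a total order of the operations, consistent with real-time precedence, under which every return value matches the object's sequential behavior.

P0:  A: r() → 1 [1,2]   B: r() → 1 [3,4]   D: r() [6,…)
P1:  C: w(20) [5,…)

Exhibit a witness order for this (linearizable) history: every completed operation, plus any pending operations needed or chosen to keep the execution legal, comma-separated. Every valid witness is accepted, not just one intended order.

step 1: A r() → 1 — value 1
step 2: B r() → 1 — value 1

A, B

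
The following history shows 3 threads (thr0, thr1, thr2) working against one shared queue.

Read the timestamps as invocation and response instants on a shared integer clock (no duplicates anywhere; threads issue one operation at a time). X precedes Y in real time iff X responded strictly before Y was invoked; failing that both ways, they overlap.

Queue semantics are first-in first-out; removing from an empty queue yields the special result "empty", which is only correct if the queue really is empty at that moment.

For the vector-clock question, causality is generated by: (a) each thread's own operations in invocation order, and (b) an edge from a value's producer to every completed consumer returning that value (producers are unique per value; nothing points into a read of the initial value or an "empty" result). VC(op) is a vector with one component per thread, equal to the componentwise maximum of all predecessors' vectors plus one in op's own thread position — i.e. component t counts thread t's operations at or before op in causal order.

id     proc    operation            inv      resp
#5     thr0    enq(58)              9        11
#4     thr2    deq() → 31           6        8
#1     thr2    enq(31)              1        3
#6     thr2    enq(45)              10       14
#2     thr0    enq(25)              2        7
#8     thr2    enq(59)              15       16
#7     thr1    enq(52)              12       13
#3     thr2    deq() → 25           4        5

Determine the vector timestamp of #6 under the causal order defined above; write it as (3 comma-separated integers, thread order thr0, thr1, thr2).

(1, 0, 4)

root op #1, invoked 1: fresh clock plus thr2's own tick → (0, 0, 1)
root op #7, invoked 12: fresh clock plus thr1's own tick → (0, 1, 0)
root op #2, invoked 2: fresh clock plus thr0's own tick → (1, 0, 0)
merge at #5 (invoked 9): VC(#2)=(1, 0, 0), own-thread bump on thr0 → (2, 0, 0)
merge at #3 (invoked 4): VC(#1)=(0, 0, 1), VC(#2)=(1, 0, 0), own-thread bump on thr2 → (1, 0, 2)
merge at #4 (invoked 6): VC(#1)=(0, 0, 1), VC(#3)=(1, 0, 2), own-thread bump on thr2 → (1, 0, 3)
merge at #6 (invoked 10): VC(#4)=(1, 0, 3), own-thread bump on thr2 → (1, 0, 4)
merge at #8 (invoked 15): VC(#6)=(1, 0, 4), own-thread bump on thr2 → (1, 0, 5)
target: VC(#6) = (1, 0, 4)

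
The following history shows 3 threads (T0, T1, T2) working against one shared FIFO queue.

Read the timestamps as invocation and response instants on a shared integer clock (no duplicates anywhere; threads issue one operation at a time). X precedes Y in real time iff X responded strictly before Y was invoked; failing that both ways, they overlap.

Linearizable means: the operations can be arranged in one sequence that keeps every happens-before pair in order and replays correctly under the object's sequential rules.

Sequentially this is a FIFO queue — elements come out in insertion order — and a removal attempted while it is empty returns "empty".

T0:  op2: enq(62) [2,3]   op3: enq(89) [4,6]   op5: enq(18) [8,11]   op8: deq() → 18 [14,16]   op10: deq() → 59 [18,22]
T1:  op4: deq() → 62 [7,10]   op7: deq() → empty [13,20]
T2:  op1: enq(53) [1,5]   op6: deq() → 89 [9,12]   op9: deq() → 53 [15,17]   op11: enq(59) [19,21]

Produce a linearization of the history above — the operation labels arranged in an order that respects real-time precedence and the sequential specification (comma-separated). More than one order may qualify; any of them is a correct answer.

op2, op3, op1, op4, op5, op6, op9, op8, op7, op11, op10

step 1: op2 enq(62) — queue <62>
step 2: op3 enq(89) — queue <62,89>
step 3: op1 enq(53) — queue <62,89,53>
step 4: op4 deq() → 62 — queue <89,53>
step 5: op5 enq(18) — queue <89,53,18>
step 6: op6 deq() → 89 — queue <53,18>
step 7: op9 deq() → 53 — queue <18>
step 8: op8 deq() → 18 — queue <>
step 9: op7 deq() → empty — queue <>
step 10: op11 enq(59) — queue <59>
step 11: op10 deq() → 59 — queue <>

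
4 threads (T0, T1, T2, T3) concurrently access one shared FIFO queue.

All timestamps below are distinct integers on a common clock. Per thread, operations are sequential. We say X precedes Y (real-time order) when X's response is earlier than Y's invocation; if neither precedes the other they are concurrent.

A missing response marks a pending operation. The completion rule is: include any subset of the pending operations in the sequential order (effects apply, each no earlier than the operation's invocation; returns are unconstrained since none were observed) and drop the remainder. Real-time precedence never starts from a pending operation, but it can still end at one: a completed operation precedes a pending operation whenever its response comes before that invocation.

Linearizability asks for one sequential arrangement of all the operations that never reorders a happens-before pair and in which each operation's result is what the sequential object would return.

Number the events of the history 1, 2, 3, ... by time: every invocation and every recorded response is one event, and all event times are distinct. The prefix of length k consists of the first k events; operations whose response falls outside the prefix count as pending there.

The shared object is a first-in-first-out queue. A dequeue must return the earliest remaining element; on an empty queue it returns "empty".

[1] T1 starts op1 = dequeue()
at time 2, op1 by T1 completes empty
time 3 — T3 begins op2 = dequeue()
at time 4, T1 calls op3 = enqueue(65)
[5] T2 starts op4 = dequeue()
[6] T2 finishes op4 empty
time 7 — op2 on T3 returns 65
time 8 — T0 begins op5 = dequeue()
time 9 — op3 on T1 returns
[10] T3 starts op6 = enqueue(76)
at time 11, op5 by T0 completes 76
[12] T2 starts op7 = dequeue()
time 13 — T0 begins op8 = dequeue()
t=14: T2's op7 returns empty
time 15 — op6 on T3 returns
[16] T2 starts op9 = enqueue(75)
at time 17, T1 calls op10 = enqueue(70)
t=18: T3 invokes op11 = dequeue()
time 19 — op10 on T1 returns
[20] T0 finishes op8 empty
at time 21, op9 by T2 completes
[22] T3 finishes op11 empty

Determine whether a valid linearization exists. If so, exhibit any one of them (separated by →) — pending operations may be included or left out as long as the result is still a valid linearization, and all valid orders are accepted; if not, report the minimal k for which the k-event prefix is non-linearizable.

linearizable — witness: op1 → op3 → op2 → op4 → op6 → op5 → op7 → op8 → op11 → op9 → op10

1. op1 dequeue() → empty, leaving queue <>
2. op3 enqueue(65), leaving queue <65>
3. op2 dequeue() → 65, leaving queue <>
4. op4 dequeue() → empty, leaving queue <>
5. op6 enqueue(76), leaving queue <76>
6. op5 dequeue() → 76, leaving queue <>
7. op7 dequeue() → empty, leaving queue <>
8. op8 dequeue() → empty, leaving queue <>
9. op11 dequeue() → empty, leaving queue <>
10. op9 enqueue(75), leaving queue <75>
11. op10 enqueue(70), leaving queue <75,70>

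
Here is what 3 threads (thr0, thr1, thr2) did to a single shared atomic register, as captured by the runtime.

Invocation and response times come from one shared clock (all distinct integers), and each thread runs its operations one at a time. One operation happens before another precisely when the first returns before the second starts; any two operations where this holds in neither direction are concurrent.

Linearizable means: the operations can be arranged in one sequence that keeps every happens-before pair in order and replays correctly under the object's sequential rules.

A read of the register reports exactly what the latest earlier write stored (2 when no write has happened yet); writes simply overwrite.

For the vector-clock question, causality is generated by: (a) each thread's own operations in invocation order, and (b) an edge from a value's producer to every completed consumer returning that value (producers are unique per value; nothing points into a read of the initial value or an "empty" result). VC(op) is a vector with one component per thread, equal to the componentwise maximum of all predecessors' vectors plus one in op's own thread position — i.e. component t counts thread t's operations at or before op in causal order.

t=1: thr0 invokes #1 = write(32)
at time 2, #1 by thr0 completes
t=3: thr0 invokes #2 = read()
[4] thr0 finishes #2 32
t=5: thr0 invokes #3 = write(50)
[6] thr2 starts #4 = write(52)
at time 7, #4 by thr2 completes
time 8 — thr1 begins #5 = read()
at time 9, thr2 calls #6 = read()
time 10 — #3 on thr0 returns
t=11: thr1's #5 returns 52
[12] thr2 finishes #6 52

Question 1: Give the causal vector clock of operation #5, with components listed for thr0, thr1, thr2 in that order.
VC(#4, invoked at 6): no causal predecessors; +1 on thr2 → (0, 0, 1)
VC(#1, invoked at 1): no causal predecessors; +1 on thr0 → (1, 0, 0)
#6 (invocation 9): componentwise max over VC(#4)=(0, 0, 1), +1 at thr2, giving (0, 0, 2)
#5 (invocation 8): componentwise max over VC(#4)=(0, 0, 1), +1 at thr1, giving (0, 1, 1)
#2 (invocation 3): componentwise max over VC(#1)=(1, 0, 0), +1 at thr0, giving (2, 0, 0)
#3 (invocation 5): componentwise max over VC(#2)=(2, 0, 0), +1 at thr0, giving (3, 0, 0)
target: VC(#5) = (0, 1, 1)

(0, 1, 1)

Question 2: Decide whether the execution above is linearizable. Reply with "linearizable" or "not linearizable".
one valid linearization: #1, #2, #3, #4, #5, #6
after step 1 (#1 write(32)): value 32
after step 2 (#2 read() → 32): value 32
after step 3 (#3 write(50)): value 50
after step 4 (#4 write(52)): value 52
after step 5 (#5 read() → 52): value 52
after step 6 (#6 read() → 52): value 52

linearizable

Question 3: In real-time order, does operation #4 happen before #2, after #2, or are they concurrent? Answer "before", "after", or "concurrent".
#4 spans [6,7], #2 spans [3,4]
resp(#2)=4 < inv(#4)=6

after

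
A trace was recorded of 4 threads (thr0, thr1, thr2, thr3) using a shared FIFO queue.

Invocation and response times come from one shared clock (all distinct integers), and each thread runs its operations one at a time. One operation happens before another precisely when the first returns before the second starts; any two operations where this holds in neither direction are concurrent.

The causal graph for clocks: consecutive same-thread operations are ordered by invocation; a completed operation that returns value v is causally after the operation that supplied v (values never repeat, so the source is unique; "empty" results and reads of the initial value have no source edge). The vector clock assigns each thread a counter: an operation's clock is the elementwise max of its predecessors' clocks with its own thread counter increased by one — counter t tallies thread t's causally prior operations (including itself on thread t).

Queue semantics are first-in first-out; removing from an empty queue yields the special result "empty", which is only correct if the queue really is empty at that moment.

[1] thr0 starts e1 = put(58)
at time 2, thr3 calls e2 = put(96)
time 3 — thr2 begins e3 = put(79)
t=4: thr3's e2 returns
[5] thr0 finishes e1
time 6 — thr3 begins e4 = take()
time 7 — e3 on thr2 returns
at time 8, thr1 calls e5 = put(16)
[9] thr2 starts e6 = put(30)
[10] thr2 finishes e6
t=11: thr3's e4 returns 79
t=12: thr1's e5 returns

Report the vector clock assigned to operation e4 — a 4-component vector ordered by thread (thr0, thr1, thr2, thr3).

(0, 0, 1, 2)

e2, invoked 2, has no incoming edges; only thr3's bump applies → (0, 0, 0, 1)
e3, invoked 3, has no incoming edges; only thr2's bump applies → (0, 0, 1, 0)
e5, invoked 8, has no incoming edges; only thr1's bump applies → (0, 1, 0, 0)
e1, invoked 1, has no incoming edges; only thr0's bump applies → (1, 0, 0, 0)
invoked at 9, e6 merges VC(e3)=(0, 0, 1, 0) and bumps thr2's slot → (0, 0, 2, 0)
invoked at 6, e4 merges VC(e2)=(0, 0, 0, 1), VC(e3)=(0, 0, 1, 0) and bumps thr3's slot → (0, 0, 1, 2)
target: VC(e4) = (0, 0, 1, 2)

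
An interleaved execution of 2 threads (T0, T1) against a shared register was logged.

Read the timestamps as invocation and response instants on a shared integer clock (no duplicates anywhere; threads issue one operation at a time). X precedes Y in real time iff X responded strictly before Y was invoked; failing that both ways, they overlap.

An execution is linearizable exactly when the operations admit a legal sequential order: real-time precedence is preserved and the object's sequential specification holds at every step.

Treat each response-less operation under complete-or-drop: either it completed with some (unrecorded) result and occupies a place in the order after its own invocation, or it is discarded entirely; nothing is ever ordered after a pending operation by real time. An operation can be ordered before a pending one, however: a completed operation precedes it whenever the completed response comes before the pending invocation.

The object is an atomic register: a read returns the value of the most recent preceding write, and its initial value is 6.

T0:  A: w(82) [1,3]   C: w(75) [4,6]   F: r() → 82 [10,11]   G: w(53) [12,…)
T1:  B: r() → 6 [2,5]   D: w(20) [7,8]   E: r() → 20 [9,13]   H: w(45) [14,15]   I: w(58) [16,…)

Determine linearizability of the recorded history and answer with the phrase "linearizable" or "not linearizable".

cut after 10 events: linearizable; cut after 11 events (F responds, time 11): not linearizable
the 5 completed operations admit 3 real-time orders; each fails the register replay
completion choices over the 1 pending operation (E) were checked; none helps
take A, B, C, D, F (pending dropped): step 2 already fails, because B r() → 6 cannot occur there
take A, C, B, D, F (pending dropped): step 3 already fails, because B r() → 6 cannot occur there

not linearizable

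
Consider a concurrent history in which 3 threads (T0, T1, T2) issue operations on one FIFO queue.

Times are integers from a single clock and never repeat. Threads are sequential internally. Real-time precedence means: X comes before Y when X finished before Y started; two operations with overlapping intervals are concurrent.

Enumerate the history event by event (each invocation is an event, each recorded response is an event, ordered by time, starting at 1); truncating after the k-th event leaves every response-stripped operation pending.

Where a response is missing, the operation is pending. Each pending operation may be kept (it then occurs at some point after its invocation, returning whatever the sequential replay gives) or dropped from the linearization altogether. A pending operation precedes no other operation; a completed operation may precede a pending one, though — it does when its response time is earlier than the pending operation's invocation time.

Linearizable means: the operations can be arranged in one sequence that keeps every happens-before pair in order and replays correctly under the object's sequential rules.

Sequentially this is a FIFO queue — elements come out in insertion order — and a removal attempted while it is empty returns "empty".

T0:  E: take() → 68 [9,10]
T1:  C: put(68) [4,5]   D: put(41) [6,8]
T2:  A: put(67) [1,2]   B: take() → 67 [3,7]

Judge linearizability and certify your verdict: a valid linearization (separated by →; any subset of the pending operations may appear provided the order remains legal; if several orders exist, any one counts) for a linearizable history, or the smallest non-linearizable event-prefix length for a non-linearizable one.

linearizable — witness: A → B → C → D → E

step 1: A put(67) — queue <67>
step 2: B take() → 67 — queue <>
step 3: C put(68) — queue <68>
step 4: D put(41) — queue <68,41>
step 5: E take() → 68 — queue <41>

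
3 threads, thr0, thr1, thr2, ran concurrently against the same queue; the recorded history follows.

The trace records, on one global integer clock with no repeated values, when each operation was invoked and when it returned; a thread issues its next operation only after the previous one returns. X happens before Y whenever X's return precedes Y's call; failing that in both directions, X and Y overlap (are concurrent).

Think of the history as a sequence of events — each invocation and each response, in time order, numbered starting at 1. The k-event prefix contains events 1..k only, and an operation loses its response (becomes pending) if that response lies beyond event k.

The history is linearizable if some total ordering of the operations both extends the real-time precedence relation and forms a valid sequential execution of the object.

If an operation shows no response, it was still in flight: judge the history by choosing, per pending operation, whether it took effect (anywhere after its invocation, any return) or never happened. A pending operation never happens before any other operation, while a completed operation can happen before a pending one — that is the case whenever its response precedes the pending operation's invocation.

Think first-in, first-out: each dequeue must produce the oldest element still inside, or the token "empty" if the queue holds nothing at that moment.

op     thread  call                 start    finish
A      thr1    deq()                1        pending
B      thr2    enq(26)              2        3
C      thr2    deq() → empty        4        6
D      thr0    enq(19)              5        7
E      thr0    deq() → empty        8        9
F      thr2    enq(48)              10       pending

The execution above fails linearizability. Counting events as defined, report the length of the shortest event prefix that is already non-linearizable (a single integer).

events 1..8 are linearizable; a witness order is B, A, C, D:
after step 1 (B enq(26)): queue <26>
after step 2 (A deq() (pending, included)): queue <>
after step 3 (C deq() → empty): queue <>
after step 4 (D enq(19)): queue <19>
include event 9 — E responding at 9 — and every candidate order breaks
including or dropping the 1 pending operation (A) in any combination fails
for example B, C, D, E (pending dropped) fails at step 2: C deq() → empty is not legal there
for example B, D, C, E (pending dropped) fails at step 3: C deq() → empty is not legal there

9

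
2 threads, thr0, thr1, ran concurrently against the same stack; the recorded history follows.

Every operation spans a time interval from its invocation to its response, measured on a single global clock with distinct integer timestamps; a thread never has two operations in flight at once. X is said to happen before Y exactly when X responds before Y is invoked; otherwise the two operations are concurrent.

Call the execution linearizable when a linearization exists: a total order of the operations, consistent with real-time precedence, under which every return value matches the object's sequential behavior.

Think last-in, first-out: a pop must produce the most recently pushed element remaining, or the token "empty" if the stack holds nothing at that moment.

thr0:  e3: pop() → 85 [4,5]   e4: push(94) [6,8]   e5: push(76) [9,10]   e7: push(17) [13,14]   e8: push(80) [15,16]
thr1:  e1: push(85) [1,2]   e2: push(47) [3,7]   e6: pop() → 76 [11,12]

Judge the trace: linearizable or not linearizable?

one valid linearization: e1, e3, e2, e4, e5, e6, e7, e8
1. e1 push(85), leaving stack <85>
2. e3 pop() → 85, leaving stack <>
3. e2 push(47), leaving stack <47>
4. e4 push(94), leaving stack <47,94>
5. e5 push(76), leaving stack <47,94,76>
6. e6 pop() → 76, leaving stack <47,94>
7. e7 push(17), leaving stack <47,94,17>
8. e8 push(80), leaving stack <47,94,17,80>

linearizable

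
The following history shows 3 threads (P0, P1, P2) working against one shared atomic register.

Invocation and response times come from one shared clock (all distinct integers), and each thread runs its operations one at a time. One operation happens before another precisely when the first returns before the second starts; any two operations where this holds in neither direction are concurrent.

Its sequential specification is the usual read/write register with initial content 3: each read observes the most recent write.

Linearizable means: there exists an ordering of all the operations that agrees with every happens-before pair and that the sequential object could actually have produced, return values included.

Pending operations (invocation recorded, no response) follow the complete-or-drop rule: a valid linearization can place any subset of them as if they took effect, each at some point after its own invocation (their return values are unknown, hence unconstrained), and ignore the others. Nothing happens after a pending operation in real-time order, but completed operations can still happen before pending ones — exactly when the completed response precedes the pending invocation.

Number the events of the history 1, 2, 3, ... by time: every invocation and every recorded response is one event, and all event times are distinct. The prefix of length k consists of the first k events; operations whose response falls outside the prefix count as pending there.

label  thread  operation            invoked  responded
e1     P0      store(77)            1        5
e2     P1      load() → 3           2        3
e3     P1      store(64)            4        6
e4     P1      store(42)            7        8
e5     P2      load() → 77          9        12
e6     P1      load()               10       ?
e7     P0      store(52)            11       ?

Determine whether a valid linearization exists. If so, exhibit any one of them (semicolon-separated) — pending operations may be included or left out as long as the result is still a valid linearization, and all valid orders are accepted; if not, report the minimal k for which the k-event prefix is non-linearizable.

not linearizable — minimal violating prefix: 12 events

prefix check: 1..11 passes, 1..12 fails once e5's time-12 response joins
real-time-consistent orders of the 5 completed operations: 3 — all fail the atomic register replay
no completion choice of the 2 pending operations (e6, e7) rescues it — every subset was tried
sample order e1, e2, e3, e4, e5 (pending dropped) stalls at step 2 — e2 load() → 3 has no legal effect
sample order e2, e1, e3, e4, e5 (pending dropped) stalls at step 5 — e5 load() → 77 has no legal effect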